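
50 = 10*5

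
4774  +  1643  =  6417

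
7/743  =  7/743=0.01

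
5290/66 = 2645/33 = 80.15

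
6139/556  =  6139/556 = 11.04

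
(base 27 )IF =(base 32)FL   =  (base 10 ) 501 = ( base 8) 765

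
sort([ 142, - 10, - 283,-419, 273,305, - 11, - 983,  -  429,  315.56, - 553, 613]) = [ - 983, - 553, - 429, - 419, -283, - 11, - 10, 142, 273, 305, 315.56, 613]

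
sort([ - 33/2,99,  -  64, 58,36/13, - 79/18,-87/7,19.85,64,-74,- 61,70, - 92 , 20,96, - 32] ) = [-92, - 74, - 64, - 61,-32, -33/2, - 87/7, - 79/18, 36/13, 19.85,20,58,  64,70,96,99 ] 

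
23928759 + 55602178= 79530937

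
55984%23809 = 8366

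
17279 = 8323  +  8956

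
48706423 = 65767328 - 17060905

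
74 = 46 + 28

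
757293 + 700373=1457666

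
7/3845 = 7/3845 = 0.00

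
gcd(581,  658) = 7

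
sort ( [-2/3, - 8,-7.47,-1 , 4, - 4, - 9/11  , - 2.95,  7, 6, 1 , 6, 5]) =[ - 8, - 7.47, - 4, - 2.95,-1, - 9/11,-2/3, 1, 4, 5, 6, 6, 7] 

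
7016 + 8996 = 16012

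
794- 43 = 751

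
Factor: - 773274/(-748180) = 386637/374090 = 2^ (-1)*3^1*5^ ( - 1)*37409^( - 1 )  *128879^1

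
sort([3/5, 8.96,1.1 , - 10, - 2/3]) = [ - 10 , - 2/3,  3/5,1.1,8.96 ]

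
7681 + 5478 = 13159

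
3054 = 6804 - 3750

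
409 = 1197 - 788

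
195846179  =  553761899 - 357915720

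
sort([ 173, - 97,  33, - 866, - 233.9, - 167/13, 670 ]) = [-866, - 233.9, - 97, - 167/13, 33,  173,  670]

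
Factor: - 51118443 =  - 3^2*23^1*43^1 * 5743^1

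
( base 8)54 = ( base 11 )40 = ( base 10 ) 44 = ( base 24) 1K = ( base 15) 2e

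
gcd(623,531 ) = 1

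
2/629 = 2/629 = 0.00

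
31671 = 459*69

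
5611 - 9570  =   - 3959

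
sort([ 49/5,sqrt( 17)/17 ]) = [sqrt( 17 ) /17,49/5 ] 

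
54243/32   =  1695 + 3/32 = 1695.09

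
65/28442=65/28442 = 0.00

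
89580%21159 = 4944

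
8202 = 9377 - 1175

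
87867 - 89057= - 1190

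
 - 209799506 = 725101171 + - 934900677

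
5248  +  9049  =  14297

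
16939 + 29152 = 46091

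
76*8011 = 608836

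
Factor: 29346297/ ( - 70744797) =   -  3^( - 1)*337^1*29027^1*7860533^( - 1)  =  - 9782099/23581599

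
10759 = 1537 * 7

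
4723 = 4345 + 378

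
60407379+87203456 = 147610835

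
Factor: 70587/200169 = 11^1*  31^1*967^(-1) = 341/967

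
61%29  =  3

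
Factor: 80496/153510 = 2^3*3^1*5^( - 1)*7^(  -  1)*13^1*17^( - 1 ) = 312/595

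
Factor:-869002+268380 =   -  2^1*11^1 * 23^1 * 1187^1= - 600622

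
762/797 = 762/797=0.96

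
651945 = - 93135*( - 7)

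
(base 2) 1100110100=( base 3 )1010101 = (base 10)820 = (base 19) 253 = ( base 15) 39A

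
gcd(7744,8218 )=2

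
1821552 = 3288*554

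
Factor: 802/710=5^ ( - 1)*71^( - 1)*401^1 = 401/355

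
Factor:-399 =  - 3^1 *7^1*19^1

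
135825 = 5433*25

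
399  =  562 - 163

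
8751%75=51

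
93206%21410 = 7566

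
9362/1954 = 4681/977 = 4.79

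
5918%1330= 598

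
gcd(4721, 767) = 1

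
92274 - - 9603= 101877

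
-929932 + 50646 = - 879286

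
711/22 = 711/22 = 32.32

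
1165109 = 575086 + 590023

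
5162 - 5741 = - 579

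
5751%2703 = 345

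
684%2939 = 684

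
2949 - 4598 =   -  1649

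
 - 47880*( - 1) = 47880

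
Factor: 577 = 577^1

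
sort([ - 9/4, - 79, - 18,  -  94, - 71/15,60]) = [ - 94, - 79,-18,-71/15, - 9/4,60]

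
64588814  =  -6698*( - 9643 )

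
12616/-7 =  - 1803 + 5/7=-1802.29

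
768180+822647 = 1590827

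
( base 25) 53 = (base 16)80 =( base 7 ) 242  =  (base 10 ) 128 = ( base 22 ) 5i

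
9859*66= 650694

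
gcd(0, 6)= 6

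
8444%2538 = 830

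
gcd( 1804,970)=2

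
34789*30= 1043670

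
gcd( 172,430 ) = 86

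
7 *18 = 126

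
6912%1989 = 945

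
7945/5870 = 1 + 415/1174 = 1.35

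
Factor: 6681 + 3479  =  2^4*5^1*127^1=   10160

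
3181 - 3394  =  -213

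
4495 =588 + 3907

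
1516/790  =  758/395= 1.92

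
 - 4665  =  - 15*311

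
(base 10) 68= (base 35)1X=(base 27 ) 2e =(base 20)38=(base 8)104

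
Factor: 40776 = 2^3*3^1*1699^1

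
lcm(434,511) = 31682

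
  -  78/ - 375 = 26/125 = 0.21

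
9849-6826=3023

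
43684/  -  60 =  - 10921/15 = - 728.07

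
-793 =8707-9500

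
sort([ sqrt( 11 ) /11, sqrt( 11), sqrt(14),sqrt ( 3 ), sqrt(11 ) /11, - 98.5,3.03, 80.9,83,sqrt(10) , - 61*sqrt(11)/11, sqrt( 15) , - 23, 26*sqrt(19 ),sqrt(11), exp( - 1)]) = [ - 98.5, - 23,-61  *  sqrt( 11 ) /11,sqrt(11)/11, sqrt(11)/11,exp( - 1) , sqrt(3 ), 3.03,sqrt (10),sqrt(11 ), sqrt( 11 ) , sqrt(14),sqrt(15 ), 80.9, 83, 26*sqrt( 19)]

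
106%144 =106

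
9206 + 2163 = 11369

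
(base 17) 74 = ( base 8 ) 173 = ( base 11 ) 102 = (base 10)123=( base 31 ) 3U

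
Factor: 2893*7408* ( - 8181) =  - 175329825264 = - 2^4*3^4*11^1*101^1*263^1*463^1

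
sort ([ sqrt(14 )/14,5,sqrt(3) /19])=[ sqrt(3 ) /19, sqrt (14 ) /14,5 ] 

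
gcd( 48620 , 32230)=110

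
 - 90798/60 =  - 1514  +  7/10=- 1513.30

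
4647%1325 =672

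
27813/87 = 9271/29 =319.69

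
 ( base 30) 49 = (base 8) 201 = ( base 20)69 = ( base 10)129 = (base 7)243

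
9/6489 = 1/721=0.00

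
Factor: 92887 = 29^1*3203^1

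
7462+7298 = 14760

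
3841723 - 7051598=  - 3209875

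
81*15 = 1215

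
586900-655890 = -68990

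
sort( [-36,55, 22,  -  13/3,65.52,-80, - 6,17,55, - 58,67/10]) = [-80,-58, - 36, - 6, - 13/3 , 67/10, 17, 22,  55,55, 65.52 ] 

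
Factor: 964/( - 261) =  - 2^2* 3^(-2)*29^ (-1 ) * 241^1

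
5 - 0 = 5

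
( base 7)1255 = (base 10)481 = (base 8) 741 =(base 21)11J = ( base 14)265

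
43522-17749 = 25773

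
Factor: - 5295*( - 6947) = 3^1*5^1*353^1*6947^1 = 36784365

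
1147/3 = 1147/3 = 382.33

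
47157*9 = 424413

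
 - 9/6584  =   - 1  +  6575/6584 = -0.00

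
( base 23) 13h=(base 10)615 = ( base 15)2b0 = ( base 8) 1147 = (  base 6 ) 2503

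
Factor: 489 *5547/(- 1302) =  - 904161/434 =- 2^(-1)*3^1*7^( - 1)*31^(  -  1)*43^2*163^1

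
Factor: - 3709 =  - 3709^1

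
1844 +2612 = 4456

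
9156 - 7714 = 1442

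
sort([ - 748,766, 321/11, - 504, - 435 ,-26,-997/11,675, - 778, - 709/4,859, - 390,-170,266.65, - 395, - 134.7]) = [-778, - 748,- 504,  -  435, - 395, - 390,  -  709/4,  -  170, - 134.7, - 997/11, - 26,321/11,266.65,675,766,859] 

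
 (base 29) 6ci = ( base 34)4n6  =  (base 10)5412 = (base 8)12444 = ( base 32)594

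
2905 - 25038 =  - 22133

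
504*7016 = 3536064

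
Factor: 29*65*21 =3^1*5^1*7^1*13^1*29^1=39585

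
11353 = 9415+1938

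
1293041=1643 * 787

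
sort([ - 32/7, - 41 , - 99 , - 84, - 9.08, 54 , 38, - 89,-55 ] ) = [-99,  -  89, - 84, - 55, - 41, - 9.08, - 32/7,  38 , 54 ] 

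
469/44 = 10+ 29/44 = 10.66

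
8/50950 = 4/25475 = 0.00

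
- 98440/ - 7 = 14062 + 6/7 =14062.86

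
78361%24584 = 4609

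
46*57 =2622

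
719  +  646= 1365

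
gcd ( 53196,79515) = 93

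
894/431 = 894/431 = 2.07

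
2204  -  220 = 1984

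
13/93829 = 13/93829 = 0.00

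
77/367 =77/367 = 0.21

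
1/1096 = 1/1096 = 0.00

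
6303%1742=1077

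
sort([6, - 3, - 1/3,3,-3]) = [ - 3, - 3, - 1/3, 3,6] 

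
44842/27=1660+22/27= 1660.81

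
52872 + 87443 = 140315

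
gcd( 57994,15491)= 1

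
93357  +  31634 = 124991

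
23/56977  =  23/56977 = 0.00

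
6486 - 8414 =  - 1928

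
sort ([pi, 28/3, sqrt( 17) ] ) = [pi,  sqrt(17),28/3 ] 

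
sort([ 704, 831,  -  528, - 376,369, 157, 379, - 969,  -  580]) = [-969, - 580 , - 528,- 376, 157, 369 , 379, 704, 831]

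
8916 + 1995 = 10911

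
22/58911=22/58911 = 0.00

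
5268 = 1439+3829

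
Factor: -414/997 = -2^1*3^2*23^1*997^( -1 ) 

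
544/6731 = 544/6731 = 0.08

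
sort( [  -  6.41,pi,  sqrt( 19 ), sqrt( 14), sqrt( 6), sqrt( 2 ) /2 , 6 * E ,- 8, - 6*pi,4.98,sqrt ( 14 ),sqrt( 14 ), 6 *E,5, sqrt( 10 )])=[ - 6 * pi, - 8, - 6.41,sqrt( 2)/2,  sqrt ( 6),pi, sqrt( 10 ),sqrt( 14 ),  sqrt( 14 ),  sqrt( 14),sqrt( 19 ), 4.98, 5,6*E,6 * E]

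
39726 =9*4414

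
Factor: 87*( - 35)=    - 3^1*5^1 * 7^1*29^1 =-3045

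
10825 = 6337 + 4488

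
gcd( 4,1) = 1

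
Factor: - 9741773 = -9741773^1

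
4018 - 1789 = 2229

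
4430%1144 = 998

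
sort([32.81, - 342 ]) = [-342,32.81 ] 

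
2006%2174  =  2006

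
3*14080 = 42240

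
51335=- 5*( - 10267)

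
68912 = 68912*1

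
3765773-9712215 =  -5946442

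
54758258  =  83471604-28713346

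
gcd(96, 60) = 12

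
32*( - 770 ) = - 24640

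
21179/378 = 21179/378 = 56.03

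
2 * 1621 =3242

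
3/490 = 3/490 = 0.01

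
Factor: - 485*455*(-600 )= 132405000  =  2^3*3^1*5^4 * 7^1 * 13^1 * 97^1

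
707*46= 32522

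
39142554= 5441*7194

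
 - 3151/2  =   - 3151/2=-1575.50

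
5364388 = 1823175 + 3541213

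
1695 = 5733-4038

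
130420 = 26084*5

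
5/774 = 5/774 = 0.01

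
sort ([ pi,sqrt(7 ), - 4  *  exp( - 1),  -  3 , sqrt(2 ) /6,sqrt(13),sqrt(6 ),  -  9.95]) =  [ - 9.95, -3,  -  4*exp(-1 ),  sqrt (2) /6,sqrt( 6 ),sqrt(7),pi,sqrt (13 ) ]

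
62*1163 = 72106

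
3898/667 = 3898/667 = 5.84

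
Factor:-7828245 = -3^5*5^1*17^1*379^1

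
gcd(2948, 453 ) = 1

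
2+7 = 9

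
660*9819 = 6480540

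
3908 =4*977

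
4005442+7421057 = 11426499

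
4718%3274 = 1444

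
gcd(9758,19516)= 9758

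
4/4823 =4/4823 = 0.00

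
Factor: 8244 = 2^2*3^2*229^1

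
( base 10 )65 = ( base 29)27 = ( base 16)41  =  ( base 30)25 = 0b1000001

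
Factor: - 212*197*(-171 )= 2^2*3^2*19^1*53^1* 197^1=7141644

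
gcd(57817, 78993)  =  1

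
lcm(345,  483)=2415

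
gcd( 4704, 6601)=7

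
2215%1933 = 282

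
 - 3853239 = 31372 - 3884611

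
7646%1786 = 502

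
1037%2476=1037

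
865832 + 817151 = 1682983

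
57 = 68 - 11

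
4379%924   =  683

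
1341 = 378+963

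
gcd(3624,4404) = 12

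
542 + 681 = 1223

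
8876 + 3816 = 12692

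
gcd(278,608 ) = 2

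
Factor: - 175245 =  - 3^1* 5^1*7^1*1669^1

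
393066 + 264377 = 657443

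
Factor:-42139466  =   - 2^1*21069733^1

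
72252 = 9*8028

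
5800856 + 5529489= 11330345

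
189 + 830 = 1019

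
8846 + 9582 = 18428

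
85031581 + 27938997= 112970578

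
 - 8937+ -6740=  - 15677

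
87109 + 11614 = 98723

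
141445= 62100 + 79345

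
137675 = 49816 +87859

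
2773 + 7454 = 10227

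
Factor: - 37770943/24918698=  - 2^(  -  1)*127^1*227^( - 1)*7841^(- 1)*42487^1 = -  5395849/3559814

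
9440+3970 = 13410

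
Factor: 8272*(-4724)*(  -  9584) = 374513277952= 2^10*11^1 *47^1 * 599^1 * 1181^1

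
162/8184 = 27/1364=0.02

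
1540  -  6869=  - 5329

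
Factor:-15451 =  - 15451^1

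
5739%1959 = 1821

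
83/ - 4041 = -83/4041 = - 0.02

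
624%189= 57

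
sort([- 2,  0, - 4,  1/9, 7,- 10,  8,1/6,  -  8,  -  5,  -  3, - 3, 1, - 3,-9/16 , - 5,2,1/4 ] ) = [ - 10,-8, - 5, - 5,-4, - 3, - 3,-3, -2,-9/16 , 0, 1/9, 1/6,  1/4,  1, 2,  7, 8]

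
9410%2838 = 896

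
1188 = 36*33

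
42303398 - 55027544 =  - 12724146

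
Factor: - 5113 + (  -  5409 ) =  - 10522 = - 2^1 * 5261^1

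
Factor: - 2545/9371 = - 5^1*509^1*9371^( - 1) 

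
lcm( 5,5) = 5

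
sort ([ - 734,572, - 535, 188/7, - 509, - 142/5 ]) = [- 734, - 535 , - 509, - 142/5,188/7, 572 ]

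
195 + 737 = 932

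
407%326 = 81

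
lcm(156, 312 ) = 312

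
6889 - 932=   5957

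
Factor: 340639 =13^1*26203^1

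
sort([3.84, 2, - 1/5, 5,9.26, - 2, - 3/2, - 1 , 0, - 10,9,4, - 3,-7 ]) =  [ - 10 , - 7,-3, - 2, - 3/2, - 1,  -  1/5,0,2, 3.84,4,5,9,9.26]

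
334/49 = 6 + 40/49=6.82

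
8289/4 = 2072 + 1/4 = 2072.25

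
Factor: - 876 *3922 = -3435672 = - 2^3*3^1*37^1*53^1*73^1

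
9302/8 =1162 + 3/4 = 1162.75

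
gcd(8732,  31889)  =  1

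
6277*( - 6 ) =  - 37662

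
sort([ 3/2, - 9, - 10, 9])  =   [ - 10, - 9,  3/2,9 ] 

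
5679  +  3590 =9269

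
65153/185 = 65153/185  =  352.18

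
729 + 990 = 1719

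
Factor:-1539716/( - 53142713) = 2^2*13^ (-1 )*73^1*5273^1*4087901^(-1) 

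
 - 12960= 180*( - 72)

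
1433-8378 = - 6945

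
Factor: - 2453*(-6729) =3^1*11^1 *223^1* 2243^1 = 16506237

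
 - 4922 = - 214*23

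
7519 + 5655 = 13174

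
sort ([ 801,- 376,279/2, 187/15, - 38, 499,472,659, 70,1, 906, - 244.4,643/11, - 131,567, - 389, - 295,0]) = [ -389,-376 , - 295,  -  244.4 ,  -  131, - 38, 0, 1,187/15,643/11,70 , 279/2,472, 499, 567, 659,801,906]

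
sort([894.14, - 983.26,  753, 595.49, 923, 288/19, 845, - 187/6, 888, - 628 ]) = [ - 983.26, - 628,  -  187/6, 288/19, 595.49,753,845,888, 894.14, 923]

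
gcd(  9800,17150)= 2450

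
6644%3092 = 460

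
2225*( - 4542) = - 10105950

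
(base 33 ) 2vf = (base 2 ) 110010010000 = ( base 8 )6220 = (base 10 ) 3216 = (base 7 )12243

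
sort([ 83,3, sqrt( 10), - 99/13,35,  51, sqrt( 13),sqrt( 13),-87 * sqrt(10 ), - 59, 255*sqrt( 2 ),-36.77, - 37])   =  [ - 87*sqrt( 10 ) ,-59, - 37,  -  36.77,-99/13, 3,sqrt( 10 ),  sqrt( 13) , sqrt(13 ), 35,51, 83, 255 *sqrt( 2 ) ]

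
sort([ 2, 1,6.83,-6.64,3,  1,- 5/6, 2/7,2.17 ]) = [ -6.64, - 5/6,  2/7,1,1, 2, 2.17,3 , 6.83 ]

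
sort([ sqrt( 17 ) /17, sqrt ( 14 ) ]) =[ sqrt( 17) /17,  sqrt ( 14)]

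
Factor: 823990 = 2^1*5^1*17^1*37^1 * 131^1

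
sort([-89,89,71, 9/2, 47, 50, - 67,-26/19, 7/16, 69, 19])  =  [ - 89, - 67, - 26/19, 7/16,9/2,19,  47, 50, 69,71, 89]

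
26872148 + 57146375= 84018523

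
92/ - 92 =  - 1 + 0/1  =  - 1.00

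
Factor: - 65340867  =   - 3^1*19^1*1146331^1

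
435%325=110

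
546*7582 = 4139772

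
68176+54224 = 122400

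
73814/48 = 36907/24 = 1537.79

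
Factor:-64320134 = -2^1*37^1*67^1*12973^1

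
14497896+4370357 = 18868253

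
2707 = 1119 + 1588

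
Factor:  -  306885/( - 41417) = 615/83 = 3^1 * 5^1*41^1*83^(-1) 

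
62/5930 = 31/2965 = 0.01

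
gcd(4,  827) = 1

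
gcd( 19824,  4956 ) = 4956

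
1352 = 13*104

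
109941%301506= 109941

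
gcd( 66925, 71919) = 1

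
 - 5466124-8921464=- 14387588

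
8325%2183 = 1776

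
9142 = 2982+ 6160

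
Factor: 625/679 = 5^4*7^( - 1) * 97^( - 1) 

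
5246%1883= 1480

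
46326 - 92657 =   -  46331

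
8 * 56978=455824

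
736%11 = 10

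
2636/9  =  292 + 8/9 = 292.89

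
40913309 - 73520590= -32607281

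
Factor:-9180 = -2^2 *3^3 * 5^1*17^1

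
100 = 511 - 411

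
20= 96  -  76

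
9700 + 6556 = 16256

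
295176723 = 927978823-632802100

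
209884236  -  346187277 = -136303041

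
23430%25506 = 23430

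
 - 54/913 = - 54/913 = - 0.06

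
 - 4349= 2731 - 7080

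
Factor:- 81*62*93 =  - 467046 = - 2^1 * 3^5*31^2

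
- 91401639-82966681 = - 174368320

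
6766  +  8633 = 15399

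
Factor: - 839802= - 2^1*3^1*139967^1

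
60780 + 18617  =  79397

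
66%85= 66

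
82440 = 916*90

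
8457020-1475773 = 6981247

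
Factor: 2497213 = 2497213^1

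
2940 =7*420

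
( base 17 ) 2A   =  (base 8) 54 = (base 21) 22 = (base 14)32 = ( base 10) 44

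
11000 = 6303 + 4697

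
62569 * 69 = 4317261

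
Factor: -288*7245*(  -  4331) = 2^5*3^4*5^1*7^1 * 23^1*61^1*71^1 = 9036891360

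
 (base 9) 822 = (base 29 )n1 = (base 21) 1ah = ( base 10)668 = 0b1010011100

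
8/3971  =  8/3971 = 0.00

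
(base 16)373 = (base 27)15j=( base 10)883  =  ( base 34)px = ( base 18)2d1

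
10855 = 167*65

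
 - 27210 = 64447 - 91657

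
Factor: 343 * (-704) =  - 2^6*7^3*11^1 = - 241472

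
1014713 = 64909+949804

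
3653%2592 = 1061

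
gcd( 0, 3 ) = 3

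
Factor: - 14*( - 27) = 2^1 * 3^3 * 7^1 =378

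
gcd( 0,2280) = 2280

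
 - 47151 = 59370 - 106521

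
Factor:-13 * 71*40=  - 2^3*5^1*13^1*71^1= - 36920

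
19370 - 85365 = -65995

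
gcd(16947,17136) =63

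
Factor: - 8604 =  - 2^2*3^2*239^1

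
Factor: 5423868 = 2^2*3^3*50221^1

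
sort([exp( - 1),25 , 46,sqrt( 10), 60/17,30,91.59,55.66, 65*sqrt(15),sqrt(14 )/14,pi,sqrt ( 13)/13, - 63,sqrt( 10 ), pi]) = [ - 63, sqrt(14 ) /14,sqrt(13)/13,exp( - 1),pi,pi, sqrt( 10),sqrt( 10 ),  60/17,25 , 30,46,55.66,91.59, 65 * sqrt(15 )]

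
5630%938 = 2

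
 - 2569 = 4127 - 6696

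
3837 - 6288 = -2451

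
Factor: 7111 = 13^1*547^1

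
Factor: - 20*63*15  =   - 18900 =- 2^2*3^3 *5^2* 7^1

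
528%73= 17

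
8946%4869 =4077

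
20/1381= 20/1381=0.01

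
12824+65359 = 78183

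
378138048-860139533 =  - 482001485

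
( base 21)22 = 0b101100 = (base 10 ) 44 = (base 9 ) 48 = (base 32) 1C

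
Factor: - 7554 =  - 2^1*3^1  *1259^1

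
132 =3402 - 3270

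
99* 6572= 650628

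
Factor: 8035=5^1*1607^1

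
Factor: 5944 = 2^3*743^1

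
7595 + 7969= 15564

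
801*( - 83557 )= - 66929157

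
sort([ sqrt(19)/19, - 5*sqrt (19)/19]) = [ - 5 * sqrt(19 ) /19,sqrt ( 19)/19 ] 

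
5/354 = 5/354 = 0.01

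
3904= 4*976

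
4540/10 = 454  =  454.00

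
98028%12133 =964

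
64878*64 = 4152192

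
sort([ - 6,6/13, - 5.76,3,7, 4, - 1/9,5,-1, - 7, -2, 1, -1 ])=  [ - 7,  -  6,-5.76, - 2,-1 , - 1, - 1/9,6/13,1,3,4,  5, 7 ]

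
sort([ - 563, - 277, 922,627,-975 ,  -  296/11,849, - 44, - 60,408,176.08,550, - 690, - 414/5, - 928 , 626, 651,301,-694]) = [ - 975, - 928,-694 , - 690, - 563, - 277, - 414/5, - 60,  -  44,-296/11,  176.08,301, 408 , 550, 626 , 627,651 , 849, 922 ]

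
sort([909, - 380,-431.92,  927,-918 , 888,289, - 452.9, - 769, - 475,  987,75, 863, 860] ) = [ - 918, - 769 ,  -  475, - 452.9, -431.92 , - 380, 75,289 , 860,863, 888,909,  927,987 ] 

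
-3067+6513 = 3446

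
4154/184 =2077/92 = 22.58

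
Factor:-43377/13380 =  - 2^( - 2 ) * 5^( - 1)*19^1*223^( - 1) * 761^1  =  - 14459/4460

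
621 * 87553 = 54370413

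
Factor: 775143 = 3^3*19^1*1511^1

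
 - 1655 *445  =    -  736475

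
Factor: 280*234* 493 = 32301360 = 2^4*3^2*5^1*7^1*13^1*17^1*29^1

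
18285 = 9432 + 8853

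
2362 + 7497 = 9859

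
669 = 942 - 273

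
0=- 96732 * 0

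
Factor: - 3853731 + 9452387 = 5598656  =  2^6 * 7^1*12497^1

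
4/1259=4/1259=0.00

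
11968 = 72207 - 60239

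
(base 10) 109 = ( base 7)214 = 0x6d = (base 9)131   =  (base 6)301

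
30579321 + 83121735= 113701056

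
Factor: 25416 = 2^3*3^2 * 353^1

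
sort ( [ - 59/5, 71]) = [-59/5, 71 ] 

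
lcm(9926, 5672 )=39704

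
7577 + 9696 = 17273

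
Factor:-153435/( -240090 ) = 193/302 = 2^(-1) *151^( - 1 )*193^1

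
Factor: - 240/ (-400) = 3^1*5^( - 1) = 3/5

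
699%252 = 195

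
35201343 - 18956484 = 16244859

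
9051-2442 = 6609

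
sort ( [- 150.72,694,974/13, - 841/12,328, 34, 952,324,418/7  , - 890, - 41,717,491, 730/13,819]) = [  -  890,-150.72,-841/12, - 41, 34, 730/13,418/7, 974/13,  324,328,491, 694,717,  819,952]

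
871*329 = 286559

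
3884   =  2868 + 1016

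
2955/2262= 1+231/754=1.31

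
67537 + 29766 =97303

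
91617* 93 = 8520381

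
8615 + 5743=14358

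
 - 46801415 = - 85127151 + 38325736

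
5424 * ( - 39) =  - 211536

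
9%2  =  1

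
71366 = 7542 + 63824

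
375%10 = 5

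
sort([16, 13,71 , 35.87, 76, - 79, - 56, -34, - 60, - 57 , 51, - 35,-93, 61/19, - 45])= [-93, -79, - 60 , - 57, - 56, - 45,-35,- 34, 61/19, 13, 16  ,  35.87, 51,71, 76 ]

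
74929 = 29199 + 45730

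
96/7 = 96/7= 13.71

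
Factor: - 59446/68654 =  - 29723/34327= -  29723^1* 34327^( - 1)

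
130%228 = 130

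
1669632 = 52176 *32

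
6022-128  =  5894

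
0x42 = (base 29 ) 28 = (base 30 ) 26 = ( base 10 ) 66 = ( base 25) 2g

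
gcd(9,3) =3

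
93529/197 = 93529/197 =474.77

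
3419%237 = 101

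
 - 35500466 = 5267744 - 40768210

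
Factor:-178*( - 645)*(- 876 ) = - 2^3*3^2*5^1*43^1*73^1*89^1=-100573560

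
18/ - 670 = - 9/335 = - 0.03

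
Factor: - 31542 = - 2^1*3^1*7^1*751^1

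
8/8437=8/8437= 0.00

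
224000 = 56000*4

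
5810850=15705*370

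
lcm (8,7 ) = 56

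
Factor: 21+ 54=3^1*5^2 = 75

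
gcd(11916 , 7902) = 18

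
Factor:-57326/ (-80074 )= 28663/40037 = 28663^1*40037^( - 1)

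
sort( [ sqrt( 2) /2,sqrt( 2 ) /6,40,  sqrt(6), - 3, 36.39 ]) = [ - 3, sqrt(2 )/6,sqrt(2 )/2,sqrt ( 6),36.39, 40] 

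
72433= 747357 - 674924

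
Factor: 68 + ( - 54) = 14 = 2^1*7^1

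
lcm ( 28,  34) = 476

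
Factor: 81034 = 2^1*31^1 * 1307^1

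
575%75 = 50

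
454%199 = 56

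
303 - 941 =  - 638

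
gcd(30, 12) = 6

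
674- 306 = 368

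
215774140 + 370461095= 586235235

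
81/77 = 1 + 4/77  =  1.05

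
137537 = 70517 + 67020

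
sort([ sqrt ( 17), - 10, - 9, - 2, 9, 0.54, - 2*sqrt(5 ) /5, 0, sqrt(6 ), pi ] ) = [ - 10, - 9, - 2, - 2*sqrt ( 5 )/5, 0, 0.54, sqrt( 6),  pi,sqrt (17) , 9 ]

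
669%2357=669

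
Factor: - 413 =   -  7^1*59^1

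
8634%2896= 2842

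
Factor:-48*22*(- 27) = 28512=2^5*3^4*11^1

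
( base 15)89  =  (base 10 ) 129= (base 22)5j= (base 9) 153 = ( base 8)201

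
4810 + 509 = 5319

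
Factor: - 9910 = -2^1*5^1*991^1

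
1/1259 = 1/1259 = 0.00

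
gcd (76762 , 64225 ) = 7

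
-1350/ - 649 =2 +52/649 = 2.08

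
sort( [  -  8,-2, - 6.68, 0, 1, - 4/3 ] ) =[ - 8, - 6.68, - 2, - 4/3, 0,1]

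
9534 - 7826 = 1708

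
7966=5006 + 2960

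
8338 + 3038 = 11376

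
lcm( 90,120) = 360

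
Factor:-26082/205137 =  - 2^1*  3^2*7^1*991^(-1 ) = - 126/991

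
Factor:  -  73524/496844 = -33/223 = - 3^1 * 11^1*223^(- 1 )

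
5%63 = 5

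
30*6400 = 192000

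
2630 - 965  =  1665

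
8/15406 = 4/7703 =0.00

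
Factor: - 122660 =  - 2^2*5^1*6133^1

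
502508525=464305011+38203514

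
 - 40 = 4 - 44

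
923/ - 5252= -1+333/404=- 0.18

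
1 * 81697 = 81697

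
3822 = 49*78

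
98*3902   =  382396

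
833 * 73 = 60809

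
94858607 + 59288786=154147393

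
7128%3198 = 732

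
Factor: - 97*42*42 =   -  171108 = - 2^2*3^2*7^2*97^1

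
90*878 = 79020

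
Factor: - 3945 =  - 3^1*5^1 * 263^1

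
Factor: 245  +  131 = 376 = 2^3 * 47^1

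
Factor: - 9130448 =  - 2^4*23^1 * 43^1*577^1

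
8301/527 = 15 + 396/527  =  15.75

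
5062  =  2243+2819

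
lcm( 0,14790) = 0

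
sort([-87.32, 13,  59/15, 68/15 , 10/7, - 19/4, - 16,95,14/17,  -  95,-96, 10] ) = [-96, - 95, -87.32, - 16, -19/4, 14/17, 10/7, 59/15,68/15,10 , 13,  95 ]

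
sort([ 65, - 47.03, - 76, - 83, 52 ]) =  [ - 83, - 76, - 47.03, 52,  65 ]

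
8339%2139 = 1922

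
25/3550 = 1/142 = 0.01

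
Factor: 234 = 2^1*3^2* 13^1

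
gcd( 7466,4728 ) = 2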